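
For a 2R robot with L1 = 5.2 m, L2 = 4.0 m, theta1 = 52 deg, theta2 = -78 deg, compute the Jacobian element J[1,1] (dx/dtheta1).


J[1,1] = -L1*sin(t1) - L2*sin(t1+t2)
= -5.2*sin(52) - 4.0*sin(-26)
= -2.3442


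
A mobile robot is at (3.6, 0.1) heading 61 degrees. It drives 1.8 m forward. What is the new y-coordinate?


y_new = y0 + d*sin(theta)
= 0.1 + 1.8*sin(61)
= 0.1 + 1.5743
= 1.6743


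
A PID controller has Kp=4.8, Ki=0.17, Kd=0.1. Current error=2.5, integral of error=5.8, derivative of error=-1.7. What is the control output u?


u = Kp*e + Ki*int(e) + Kd*de/dt
= 4.8*2.5 + 0.17*5.8 + 0.1*(-1.7)
= 12.0 + 0.986 + -0.17
= 12.816


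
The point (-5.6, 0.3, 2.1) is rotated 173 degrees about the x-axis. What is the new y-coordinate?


Rotation about x-axis: y' = y*cos(theta) - z*sin(theta)
= 0.3 * -0.9925 - 2.1 * 0.1219
= -0.5537


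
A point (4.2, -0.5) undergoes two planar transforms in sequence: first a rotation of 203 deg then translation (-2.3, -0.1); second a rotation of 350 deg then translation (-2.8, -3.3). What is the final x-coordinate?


After transform 1:
x1 = cos(203)*4.2 - sin(203)*-0.5 + -2.3 = -6.3615
y1 = sin(203)*4.2 + cos(203)*-0.5 + -0.1 = -1.2808
After transform 2:
x2 = cos(350)*-6.3615 - sin(350)*-1.2808 + -2.8
= -9.2873


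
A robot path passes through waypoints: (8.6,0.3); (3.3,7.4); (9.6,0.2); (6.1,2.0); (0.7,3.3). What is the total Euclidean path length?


Segment lengths:
  seg1 = sqrt((-5.3)^2 + (7.1)^2) = 8.86
  seg2 = sqrt((6.3)^2 + (-7.2)^2) = 9.5671
  seg3 = sqrt((-3.5)^2 + (1.8)^2) = 3.9357
  seg4 = sqrt((-5.4)^2 + (1.3)^2) = 5.5543
Total = 27.9172


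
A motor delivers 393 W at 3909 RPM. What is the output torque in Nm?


omega = 3909 * 2*pi/60 = 409.3495 rad/s
tau = P / omega = 393 / 409.3495
= 0.9601 Nm


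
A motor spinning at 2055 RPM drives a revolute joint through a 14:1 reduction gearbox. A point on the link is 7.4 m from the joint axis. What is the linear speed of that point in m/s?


omega_motor = 2055 * 2*pi/60 = 215.1991 rad/s
omega_joint = omega_motor / 14 = 15.3714 rad/s
v = omega_joint * r = 15.3714 * 7.4
= 113.7481 m/s


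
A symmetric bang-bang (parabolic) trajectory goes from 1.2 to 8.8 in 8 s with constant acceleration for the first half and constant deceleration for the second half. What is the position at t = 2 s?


Symmetric rest-to-rest: each phase covers (pf-p0)/2 in time T/2. 0.5*a*(T/2)^2 = (pf-p0)/2 => a = 4*(pf-p0)/T^2
a = 4*(8.8-1.2)/8^2 = 0.475
t = 2 is in the acceleration phase (t <= T/2).
p = p0 + 0.5*a*t^2 = 1.2 + 0.5*0.475*2^2
= 2.15


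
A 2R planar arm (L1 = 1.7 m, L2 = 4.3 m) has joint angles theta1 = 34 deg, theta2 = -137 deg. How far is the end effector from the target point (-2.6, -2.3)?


End effector via forward kinematics:
x = L1*cos(t1) + L2*cos(t1+t2) = 0.4421
y = L1*sin(t1) + L2*sin(t1+t2) = -3.2392
Distance to target:
d = sqrt((-2.6 - 0.4421)^2 + (-2.3 - -3.2392)^2)
= sqrt(9.2542 + 0.882)
= 3.1837 m


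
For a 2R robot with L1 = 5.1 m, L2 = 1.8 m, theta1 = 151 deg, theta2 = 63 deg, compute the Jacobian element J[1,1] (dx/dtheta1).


J[1,1] = -L1*sin(t1) - L2*sin(t1+t2)
= -5.1*sin(151) - 1.8*sin(214)
= -1.466


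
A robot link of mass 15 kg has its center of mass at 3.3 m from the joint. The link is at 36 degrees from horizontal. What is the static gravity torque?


tau = m*g*L*cos(angle)
= 15 * 9.81 * 3.3 * cos(36 deg)
= 15 * 9.81 * 3.3 * 0.809
= 392.8546 Nm


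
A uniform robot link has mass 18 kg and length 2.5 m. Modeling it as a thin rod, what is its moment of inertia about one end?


I = (1/3) * m * L^2
= (1/3) * 18 * 2.5^2
= 0.333333 * 18 * 6.25
= 37.5 kg*m^2


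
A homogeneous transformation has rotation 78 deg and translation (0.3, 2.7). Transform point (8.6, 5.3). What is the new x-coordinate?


x' = cos(theta)*px - sin(theta)*py + tx
= 0.2079*8.6 - 0.9781*5.3 + 0.3
= -3.0961


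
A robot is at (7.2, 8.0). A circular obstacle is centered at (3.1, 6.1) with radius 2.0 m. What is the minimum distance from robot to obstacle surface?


center_dist = sqrt((7.2-3.1)^2 + (8.0-6.1)^2)
= sqrt(16.81 + 3.61)
= 4.5188
min_dist = center_dist - radius = 4.5188 - 2.0 = 2.5188 m


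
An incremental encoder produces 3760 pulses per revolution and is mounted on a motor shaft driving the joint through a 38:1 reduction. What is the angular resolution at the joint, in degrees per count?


counts per rev = 3760
effective counts at joint = 3760 * 38 = 142880
resolution = 360 / 142880
= 0.0025 deg/count


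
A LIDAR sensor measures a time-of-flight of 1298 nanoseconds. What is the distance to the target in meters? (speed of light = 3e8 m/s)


tof = 1298 ns = 1.298e-06 s
dist = c * tof / 2
= 3e8 * 1.298e-06 / 2
= 194.7 m


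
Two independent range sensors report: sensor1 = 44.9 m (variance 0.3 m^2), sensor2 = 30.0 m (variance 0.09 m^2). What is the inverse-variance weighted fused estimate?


w1 = (1/var1) / (1/var1 + 1/var2)
   = 3.3333 / (3.3333 + 11.1111) = 0.2308
w2 = 1 - w1 = 0.7692
fused = w1*s1 + w2*s2 = 10.3615 + 23.0769
= 33.4385 m


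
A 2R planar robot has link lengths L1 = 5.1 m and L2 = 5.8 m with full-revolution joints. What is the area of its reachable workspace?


r_max = L1 + L2 = 10.9 m
r_min = |L1 - L2| = 0.7 m
Area = pi*(r_max^2 - r_min^2)
= pi*(118.81 - 0.49)
= pi * 118.32
= 371.7132 m^2


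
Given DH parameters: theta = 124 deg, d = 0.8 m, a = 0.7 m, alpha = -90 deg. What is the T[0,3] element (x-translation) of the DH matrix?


T[0,3] = a * cos(theta)
= 0.7 * cos(124 deg)
= 0.7 * -0.5592
= -0.3914


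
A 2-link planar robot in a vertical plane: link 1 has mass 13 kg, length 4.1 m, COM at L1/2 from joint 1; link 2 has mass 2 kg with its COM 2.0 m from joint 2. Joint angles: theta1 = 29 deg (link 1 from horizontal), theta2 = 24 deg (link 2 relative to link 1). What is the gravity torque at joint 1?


Horizontal distance from joint 1 to link-1 COM:
  x_c1 = (L1/2)*cos(t1) = 2.05 * 0.8746 = 1.793 m
Horizontal distance from joint 1 to link-2 COM:
  x_c2 = L1*cos(t1) + Lc2*cos(t1+t2)
       = 4.1*0.8746 + 2.0*0.6018 = 4.7896 m
tau1 = m1*g*x_c1 + m2*g*x_c2
     = 13*9.81*1.793 + 2*9.81*4.7896
     = 228.6575 + 93.9714
     = 322.6289 Nm


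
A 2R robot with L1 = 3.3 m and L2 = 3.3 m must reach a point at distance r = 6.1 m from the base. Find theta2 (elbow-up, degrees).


cos(theta2) = (r^2 - L1^2 - L2^2) / (2*L1*L2)
cos(theta2) = (37.21 - 10.89 - 10.89) / 21.78
cos(theta2) = 0.708448
theta2 = 44.8912 degrees


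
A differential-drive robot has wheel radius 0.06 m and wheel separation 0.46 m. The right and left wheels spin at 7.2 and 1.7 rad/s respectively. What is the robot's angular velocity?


vR = r*wR = 0.06*7.2 = 0.432 m/s
vL = r*wL = 0.06*1.7 = 0.102 m/s
v = (vR+vL)/2 = 0.267 m/s
omega = (vR-vL)/L = 0.7174 rad/s
angular velocity = 0.7174 rad/s


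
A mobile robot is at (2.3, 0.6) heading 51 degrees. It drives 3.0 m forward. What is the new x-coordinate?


x_new = x0 + d*cos(theta)
= 2.3 + 3.0*cos(51)
= 2.3 + 1.888
= 4.188


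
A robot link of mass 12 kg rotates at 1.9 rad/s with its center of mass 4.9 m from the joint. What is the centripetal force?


F = m * omega^2 * r
= 12 * 1.9^2 * 4.9
= 12 * 3.61 * 4.9
= 212.268 N


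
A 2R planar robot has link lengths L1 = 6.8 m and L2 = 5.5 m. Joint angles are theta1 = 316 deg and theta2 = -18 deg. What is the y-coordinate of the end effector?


Convert angles to radians: theta1 = 5.5152, theta2 = -0.3142
y = L1*sin(theta1) + L2*sin(theta1+theta2)
y = -4.7237 + -4.8562
y = -9.5799


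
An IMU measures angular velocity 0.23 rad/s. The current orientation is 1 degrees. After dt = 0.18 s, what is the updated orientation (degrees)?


delta_theta = w * dt = 0.23 * 0.18 = 0.0414 rad
= 2.372 deg
theta_new = 1 + 2.372 = 3.372 deg


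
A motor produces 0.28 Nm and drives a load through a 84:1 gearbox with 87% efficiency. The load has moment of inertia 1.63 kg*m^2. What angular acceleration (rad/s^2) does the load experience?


tau_out = tau_motor * N * eta
= 0.28 * 84 * 0.87 = 20.4624 Nm
alpha = tau_out / I = 20.4624 / 1.63
= 12.5536 rad/s^2


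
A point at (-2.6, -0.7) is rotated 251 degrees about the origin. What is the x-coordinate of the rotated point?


x' = x*cos(theta) - y*sin(theta)
cos(251 deg) = -0.3256, sin(251 deg) = -0.9455
x' = -2.6 * -0.3256 - -0.7 * -0.9455
= 0.8465 - 0.6619
= 0.1846


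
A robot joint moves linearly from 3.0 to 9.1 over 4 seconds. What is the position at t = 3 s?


s = t/T = 3/4 = 0.75
p(t) = p0 + (pf-p0)*s
= 3.0 + (9.1 - 3.0) * 0.75
= 7.575


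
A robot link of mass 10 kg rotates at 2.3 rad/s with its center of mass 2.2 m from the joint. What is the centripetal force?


F = m * omega^2 * r
= 10 * 2.3^2 * 2.2
= 10 * 5.29 * 2.2
= 116.38 N


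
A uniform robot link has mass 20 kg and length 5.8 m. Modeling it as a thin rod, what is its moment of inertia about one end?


I = (1/3) * m * L^2
= (1/3) * 20 * 5.8^2
= 0.333333 * 20 * 33.64
= 224.2667 kg*m^2


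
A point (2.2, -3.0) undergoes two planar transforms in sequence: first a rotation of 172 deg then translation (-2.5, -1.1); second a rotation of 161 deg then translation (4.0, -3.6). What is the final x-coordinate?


After transform 1:
x1 = cos(172)*2.2 - sin(172)*-3.0 + -2.5 = -4.2611
y1 = sin(172)*2.2 + cos(172)*-3.0 + -1.1 = 2.177
After transform 2:
x2 = cos(161)*-4.2611 - sin(161)*2.177 + 4.0
= 7.3202


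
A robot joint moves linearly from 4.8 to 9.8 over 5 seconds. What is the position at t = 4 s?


s = t/T = 4/5 = 0.8
p(t) = p0 + (pf-p0)*s
= 4.8 + (9.8 - 4.8) * 0.8
= 8.8


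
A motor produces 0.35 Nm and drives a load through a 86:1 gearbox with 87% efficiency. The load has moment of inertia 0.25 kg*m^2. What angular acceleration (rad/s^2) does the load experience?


tau_out = tau_motor * N * eta
= 0.35 * 86 * 0.87 = 26.187 Nm
alpha = tau_out / I = 26.187 / 0.25
= 104.748 rad/s^2


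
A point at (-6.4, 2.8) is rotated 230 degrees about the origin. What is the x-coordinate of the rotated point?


x' = x*cos(theta) - y*sin(theta)
cos(230 deg) = -0.6428, sin(230 deg) = -0.766
x' = -6.4 * -0.6428 - 2.8 * -0.766
= 4.1138 - -2.1449
= 6.2588


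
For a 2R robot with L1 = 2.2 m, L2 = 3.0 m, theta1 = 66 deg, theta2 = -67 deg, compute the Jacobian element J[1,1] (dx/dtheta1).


J[1,1] = -L1*sin(t1) - L2*sin(t1+t2)
= -2.2*sin(66) - 3.0*sin(-1)
= -1.9574


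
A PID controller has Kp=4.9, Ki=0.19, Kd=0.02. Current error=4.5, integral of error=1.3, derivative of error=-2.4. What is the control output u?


u = Kp*e + Ki*int(e) + Kd*de/dt
= 4.9*4.5 + 0.19*1.3 + 0.02*(-2.4)
= 22.05 + 0.247 + -0.048
= 22.249


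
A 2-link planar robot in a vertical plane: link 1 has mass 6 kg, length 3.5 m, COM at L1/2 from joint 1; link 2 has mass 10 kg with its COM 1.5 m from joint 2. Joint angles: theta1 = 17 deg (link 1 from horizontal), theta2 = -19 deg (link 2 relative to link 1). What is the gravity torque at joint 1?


Horizontal distance from joint 1 to link-1 COM:
  x_c1 = (L1/2)*cos(t1) = 1.75 * 0.9563 = 1.6735 m
Horizontal distance from joint 1 to link-2 COM:
  x_c2 = L1*cos(t1) + Lc2*cos(t1+t2)
       = 3.5*0.9563 + 1.5*0.9994 = 4.8462 m
tau1 = m1*g*x_c1 + m2*g*x_c2
     = 6*9.81*1.6735 + 10*9.81*4.8462
     = 98.5042 + 475.4076
     = 573.9118 Nm


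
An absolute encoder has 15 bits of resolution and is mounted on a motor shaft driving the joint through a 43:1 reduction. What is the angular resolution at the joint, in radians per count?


counts = 2^15 = 32768
effective counts at joint = 32768 * 43 = 1409024
resolution = 2*pi / 1409024
= 4.4592e-06 rad/count


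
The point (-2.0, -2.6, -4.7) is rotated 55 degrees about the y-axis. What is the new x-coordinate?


Rotation about y-axis: x' = x*cos(theta) + z*sin(theta)
= -2.0 * 0.5736 + -4.7 * 0.8192
= -4.9972


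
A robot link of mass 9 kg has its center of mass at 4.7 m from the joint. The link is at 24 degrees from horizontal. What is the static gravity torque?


tau = m*g*L*cos(angle)
= 9 * 9.81 * 4.7 * cos(24 deg)
= 9 * 9.81 * 4.7 * 0.9135
= 379.0876 Nm


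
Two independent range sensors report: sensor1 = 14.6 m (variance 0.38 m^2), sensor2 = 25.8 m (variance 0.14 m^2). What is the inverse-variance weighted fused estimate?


w1 = (1/var1) / (1/var1 + 1/var2)
   = 2.6316 / (2.6316 + 7.1429) = 0.2692
w2 = 1 - w1 = 0.7308
fused = w1*s1 + w2*s2 = 3.9308 + 18.8538
= 22.7846 m


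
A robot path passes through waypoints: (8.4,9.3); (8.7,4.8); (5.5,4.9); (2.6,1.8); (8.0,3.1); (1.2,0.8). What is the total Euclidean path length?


Segment lengths:
  seg1 = sqrt((0.3)^2 + (-4.5)^2) = 4.51
  seg2 = sqrt((-3.2)^2 + (0.1)^2) = 3.2016
  seg3 = sqrt((-2.9)^2 + (-3.1)^2) = 4.245
  seg4 = sqrt((5.4)^2 + (1.3)^2) = 5.5543
  seg5 = sqrt((-6.8)^2 + (-2.3)^2) = 7.1784
Total = 24.6893


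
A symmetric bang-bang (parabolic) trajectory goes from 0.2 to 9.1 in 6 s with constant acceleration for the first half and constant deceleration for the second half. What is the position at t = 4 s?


Symmetric rest-to-rest: each phase covers (pf-p0)/2 in time T/2. 0.5*a*(T/2)^2 = (pf-p0)/2 => a = 4*(pf-p0)/T^2
a = 4*(9.1-0.2)/6^2 = 0.9889
t = 4 is in the deceleration phase (t > T/2).
p = pf - 0.5*a*(T-t)^2 = 9.1 - 0.5*0.9889*2^2
= 7.1222


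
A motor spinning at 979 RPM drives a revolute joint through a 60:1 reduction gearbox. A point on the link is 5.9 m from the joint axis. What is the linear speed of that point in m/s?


omega_motor = 979 * 2*pi/60 = 102.5206 rad/s
omega_joint = omega_motor / 60 = 1.7087 rad/s
v = omega_joint * r = 1.7087 * 5.9
= 10.0812 m/s


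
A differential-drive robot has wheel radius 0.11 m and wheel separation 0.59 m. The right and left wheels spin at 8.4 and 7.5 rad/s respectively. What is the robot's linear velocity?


vR = r*wR = 0.11*8.4 = 0.924 m/s
vL = r*wL = 0.11*7.5 = 0.825 m/s
v = (vR+vL)/2 = 0.8745 m/s
omega = (vR-vL)/L = 0.1678 rad/s
linear velocity = 0.8745 m/s


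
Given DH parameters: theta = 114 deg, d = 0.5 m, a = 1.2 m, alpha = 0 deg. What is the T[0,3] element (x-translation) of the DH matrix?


T[0,3] = a * cos(theta)
= 1.2 * cos(114 deg)
= 1.2 * -0.4067
= -0.4881


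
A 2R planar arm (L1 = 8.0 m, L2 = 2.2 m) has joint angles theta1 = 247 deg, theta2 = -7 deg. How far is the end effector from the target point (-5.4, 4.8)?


End effector via forward kinematics:
x = L1*cos(t1) + L2*cos(t1+t2) = -4.2258
y = L1*sin(t1) + L2*sin(t1+t2) = -9.2693
Distance to target:
d = sqrt((-5.4 - -4.2258)^2 + (4.8 - -9.2693)^2)
= sqrt(1.3786 + 197.9451)
= 14.1182 m


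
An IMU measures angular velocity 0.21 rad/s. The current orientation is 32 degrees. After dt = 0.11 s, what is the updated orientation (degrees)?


delta_theta = w * dt = 0.21 * 0.11 = 0.0231 rad
= 1.3235 deg
theta_new = 32 + 1.3235 = 33.3235 deg


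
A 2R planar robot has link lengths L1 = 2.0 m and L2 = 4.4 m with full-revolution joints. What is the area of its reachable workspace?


r_max = L1 + L2 = 6.4 m
r_min = |L1 - L2| = 2.4 m
Area = pi*(r_max^2 - r_min^2)
= pi*(40.96 - 5.76)
= pi * 35.2
= 110.5841 m^2


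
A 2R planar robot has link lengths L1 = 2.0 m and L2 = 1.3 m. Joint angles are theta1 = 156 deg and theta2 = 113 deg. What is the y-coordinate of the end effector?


Convert angles to radians: theta1 = 2.7227, theta2 = 1.9722
y = L1*sin(theta1) + L2*sin(theta1+theta2)
y = 0.8135 + -1.2998
y = -0.4863


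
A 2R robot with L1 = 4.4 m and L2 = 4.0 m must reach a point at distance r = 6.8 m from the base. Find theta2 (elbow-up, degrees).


cos(theta2) = (r^2 - L1^2 - L2^2) / (2*L1*L2)
cos(theta2) = (46.24 - 19.36 - 16.0) / 35.2
cos(theta2) = 0.309091
theta2 = 71.9955 degrees


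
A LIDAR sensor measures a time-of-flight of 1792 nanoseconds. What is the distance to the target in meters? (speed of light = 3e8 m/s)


tof = 1792 ns = 1.792e-06 s
dist = c * tof / 2
= 3e8 * 1.792e-06 / 2
= 268.8 m


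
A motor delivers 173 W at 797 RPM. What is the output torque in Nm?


omega = 797 * 2*pi/60 = 83.4616 rad/s
tau = P / omega = 173 / 83.4616
= 2.0728 Nm


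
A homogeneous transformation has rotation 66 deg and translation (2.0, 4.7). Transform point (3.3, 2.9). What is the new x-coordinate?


x' = cos(theta)*px - sin(theta)*py + tx
= 0.4067*3.3 - 0.9135*2.9 + 2.0
= 0.6929


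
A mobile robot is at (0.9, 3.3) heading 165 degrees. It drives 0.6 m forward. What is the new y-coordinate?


y_new = y0 + d*sin(theta)
= 3.3 + 0.6*sin(165)
= 3.3 + 0.1553
= 3.4553


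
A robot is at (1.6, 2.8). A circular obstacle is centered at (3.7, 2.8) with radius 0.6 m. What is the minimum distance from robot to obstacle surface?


center_dist = sqrt((1.6-3.7)^2 + (2.8-2.8)^2)
= sqrt(4.41 + 0.0)
= 2.1
min_dist = center_dist - radius = 2.1 - 0.6 = 1.5 m


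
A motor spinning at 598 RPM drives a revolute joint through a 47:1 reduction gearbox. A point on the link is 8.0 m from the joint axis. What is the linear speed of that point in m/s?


omega_motor = 598 * 2*pi/60 = 62.6224 rad/s
omega_joint = omega_motor / 47 = 1.3324 rad/s
v = omega_joint * r = 1.3324 * 8.0
= 10.6591 m/s


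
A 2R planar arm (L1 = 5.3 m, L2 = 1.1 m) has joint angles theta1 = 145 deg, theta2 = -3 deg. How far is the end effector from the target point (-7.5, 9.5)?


End effector via forward kinematics:
x = L1*cos(t1) + L2*cos(t1+t2) = -5.2083
y = L1*sin(t1) + L2*sin(t1+t2) = 3.7172
Distance to target:
d = sqrt((-7.5 - -5.2083)^2 + (9.5 - 3.7172)^2)
= sqrt(5.2518 + 33.441)
= 6.2204 m


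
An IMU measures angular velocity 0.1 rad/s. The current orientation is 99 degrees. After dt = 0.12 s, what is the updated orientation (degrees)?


delta_theta = w * dt = 0.1 * 0.12 = 0.012 rad
= 0.6875 deg
theta_new = 99 + 0.6875 = 99.6875 deg


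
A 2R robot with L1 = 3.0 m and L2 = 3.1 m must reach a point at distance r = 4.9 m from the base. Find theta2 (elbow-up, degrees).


cos(theta2) = (r^2 - L1^2 - L2^2) / (2*L1*L2)
cos(theta2) = (24.01 - 9.0 - 9.61) / 18.6
cos(theta2) = 0.290323
theta2 = 73.1227 degrees


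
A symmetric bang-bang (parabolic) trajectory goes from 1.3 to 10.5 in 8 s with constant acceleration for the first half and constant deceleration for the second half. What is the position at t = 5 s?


Symmetric rest-to-rest: each phase covers (pf-p0)/2 in time T/2. 0.5*a*(T/2)^2 = (pf-p0)/2 => a = 4*(pf-p0)/T^2
a = 4*(10.5-1.3)/8^2 = 0.575
t = 5 is in the deceleration phase (t > T/2).
p = pf - 0.5*a*(T-t)^2 = 10.5 - 0.5*0.575*3^2
= 7.9125


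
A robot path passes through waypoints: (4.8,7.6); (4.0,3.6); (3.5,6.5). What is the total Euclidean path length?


Segment lengths:
  seg1 = sqrt((-0.8)^2 + (-4.0)^2) = 4.0792
  seg2 = sqrt((-0.5)^2 + (2.9)^2) = 2.9428
Total = 7.022


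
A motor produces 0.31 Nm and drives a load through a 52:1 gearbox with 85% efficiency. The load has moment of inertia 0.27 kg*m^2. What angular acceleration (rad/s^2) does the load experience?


tau_out = tau_motor * N * eta
= 0.31 * 52 * 0.85 = 13.702 Nm
alpha = tau_out / I = 13.702 / 0.27
= 50.7481 rad/s^2


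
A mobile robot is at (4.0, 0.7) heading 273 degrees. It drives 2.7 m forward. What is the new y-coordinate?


y_new = y0 + d*sin(theta)
= 0.7 + 2.7*sin(273)
= 0.7 + -2.6963
= -1.9963


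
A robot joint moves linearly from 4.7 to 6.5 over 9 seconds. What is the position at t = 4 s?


s = t/T = 4/9 = 0.4444
p(t) = p0 + (pf-p0)*s
= 4.7 + (6.5 - 4.7) * 0.4444
= 5.5


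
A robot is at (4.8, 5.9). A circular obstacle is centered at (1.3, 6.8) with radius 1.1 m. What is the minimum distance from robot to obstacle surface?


center_dist = sqrt((4.8-1.3)^2 + (5.9-6.8)^2)
= sqrt(12.25 + 0.81)
= 3.6139
min_dist = center_dist - radius = 3.6139 - 1.1 = 2.5139 m


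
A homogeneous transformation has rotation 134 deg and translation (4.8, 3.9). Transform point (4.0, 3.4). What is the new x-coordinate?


x' = cos(theta)*px - sin(theta)*py + tx
= -0.6947*4.0 - 0.7193*3.4 + 4.8
= -0.4244


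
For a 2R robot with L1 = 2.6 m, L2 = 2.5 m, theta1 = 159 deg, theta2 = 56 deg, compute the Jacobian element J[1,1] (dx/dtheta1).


J[1,1] = -L1*sin(t1) - L2*sin(t1+t2)
= -2.6*sin(159) - 2.5*sin(215)
= 0.5022


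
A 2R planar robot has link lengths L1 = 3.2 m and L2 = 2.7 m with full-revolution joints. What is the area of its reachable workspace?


r_max = L1 + L2 = 5.9 m
r_min = |L1 - L2| = 0.5 m
Area = pi*(r_max^2 - r_min^2)
= pi*(34.81 - 0.25)
= pi * 34.56
= 108.5734 m^2


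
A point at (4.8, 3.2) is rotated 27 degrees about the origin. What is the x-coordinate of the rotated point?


x' = x*cos(theta) - y*sin(theta)
cos(27 deg) = 0.891, sin(27 deg) = 0.454
x' = 4.8 * 0.891 - 3.2 * 0.454
= 4.2768 - 1.4528
= 2.8241


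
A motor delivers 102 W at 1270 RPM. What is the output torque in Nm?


omega = 1270 * 2*pi/60 = 132.9941 rad/s
tau = P / omega = 102 / 132.9941
= 0.767 Nm


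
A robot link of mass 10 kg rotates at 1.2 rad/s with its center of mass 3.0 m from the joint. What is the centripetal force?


F = m * omega^2 * r
= 10 * 1.2^2 * 3.0
= 10 * 1.44 * 3.0
= 43.2 N


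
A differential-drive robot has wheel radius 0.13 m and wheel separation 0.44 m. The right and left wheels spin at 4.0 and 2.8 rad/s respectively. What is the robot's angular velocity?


vR = r*wR = 0.13*4.0 = 0.52 m/s
vL = r*wL = 0.13*2.8 = 0.364 m/s
v = (vR+vL)/2 = 0.442 m/s
omega = (vR-vL)/L = 0.3545 rad/s
angular velocity = 0.3545 rad/s


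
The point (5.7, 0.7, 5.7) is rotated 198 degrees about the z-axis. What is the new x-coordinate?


Rotation about z-axis: x' = x*cos(theta) - y*sin(theta)
= 5.7 * -0.9511 - 0.7 * -0.309
= -5.2047


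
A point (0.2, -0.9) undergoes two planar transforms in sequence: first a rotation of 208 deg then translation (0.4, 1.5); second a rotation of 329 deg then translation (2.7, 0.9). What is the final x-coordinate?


After transform 1:
x1 = cos(208)*0.2 - sin(208)*-0.9 + 0.4 = -0.1991
y1 = sin(208)*0.2 + cos(208)*-0.9 + 1.5 = 2.2008
After transform 2:
x2 = cos(329)*-0.1991 - sin(329)*2.2008 + 2.7
= 3.6628


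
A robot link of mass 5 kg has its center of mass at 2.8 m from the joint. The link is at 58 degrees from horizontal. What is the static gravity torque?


tau = m*g*L*cos(angle)
= 5 * 9.81 * 2.8 * cos(58 deg)
= 5 * 9.81 * 2.8 * 0.5299
= 72.7791 Nm


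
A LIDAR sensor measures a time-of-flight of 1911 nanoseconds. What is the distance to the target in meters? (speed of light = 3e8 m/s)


tof = 1911 ns = 1.911e-06 s
dist = c * tof / 2
= 3e8 * 1.911e-06 / 2
= 286.65 m


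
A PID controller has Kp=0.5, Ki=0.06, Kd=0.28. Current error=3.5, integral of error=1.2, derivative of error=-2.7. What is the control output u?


u = Kp*e + Ki*int(e) + Kd*de/dt
= 0.5*3.5 + 0.06*1.2 + 0.28*(-2.7)
= 1.75 + 0.072 + -0.756
= 1.066


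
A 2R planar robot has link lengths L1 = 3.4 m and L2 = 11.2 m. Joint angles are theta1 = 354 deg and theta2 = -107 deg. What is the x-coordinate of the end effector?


Convert angles to radians: theta1 = 6.1785, theta2 = -1.8675
x = L1*cos(theta1) + L2*cos(theta1+theta2)
x = 3.3814 + -4.3762
x = -0.9948


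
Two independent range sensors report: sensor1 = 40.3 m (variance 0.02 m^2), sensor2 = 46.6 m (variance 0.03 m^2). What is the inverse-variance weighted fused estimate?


w1 = (1/var1) / (1/var1 + 1/var2)
   = 50.0 / (50.0 + 33.3333) = 0.6
w2 = 1 - w1 = 0.4
fused = w1*s1 + w2*s2 = 24.18 + 18.64
= 42.82 m


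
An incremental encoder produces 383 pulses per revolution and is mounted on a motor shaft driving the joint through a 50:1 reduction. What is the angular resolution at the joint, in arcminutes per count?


counts per rev = 383
effective counts at joint = 383 * 50 = 19150
resolution = 360*60 / 19150
= 1.1279 arcmin/count


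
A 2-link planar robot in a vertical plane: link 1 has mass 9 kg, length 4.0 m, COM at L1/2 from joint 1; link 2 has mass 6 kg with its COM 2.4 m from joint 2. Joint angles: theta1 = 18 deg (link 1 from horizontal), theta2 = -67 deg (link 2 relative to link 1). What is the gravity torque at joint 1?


Horizontal distance from joint 1 to link-1 COM:
  x_c1 = (L1/2)*cos(t1) = 2.0 * 0.9511 = 1.9021 m
Horizontal distance from joint 1 to link-2 COM:
  x_c2 = L1*cos(t1) + Lc2*cos(t1+t2)
       = 4.0*0.9511 + 2.4*0.6561 = 5.3788 m
tau1 = m1*g*x_c1 + m2*g*x_c2
     = 9*9.81*1.9021 + 6*9.81*5.3788
     = 167.9376 + 316.5943
     = 484.5318 Nm


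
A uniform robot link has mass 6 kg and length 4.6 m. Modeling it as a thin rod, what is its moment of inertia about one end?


I = (1/3) * m * L^2
= (1/3) * 6 * 4.6^2
= 0.333333 * 6 * 21.16
= 42.32 kg*m^2


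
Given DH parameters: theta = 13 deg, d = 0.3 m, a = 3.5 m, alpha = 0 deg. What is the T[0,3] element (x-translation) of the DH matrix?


T[0,3] = a * cos(theta)
= 3.5 * cos(13 deg)
= 3.5 * 0.9744
= 3.4103


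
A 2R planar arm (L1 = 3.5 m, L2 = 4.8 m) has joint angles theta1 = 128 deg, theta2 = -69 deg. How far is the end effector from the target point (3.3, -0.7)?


End effector via forward kinematics:
x = L1*cos(t1) + L2*cos(t1+t2) = 0.3174
y = L1*sin(t1) + L2*sin(t1+t2) = 6.8724
Distance to target:
d = sqrt((3.3 - 0.3174)^2 + (-0.7 - 6.8724)^2)
= sqrt(8.8961 + 57.3419)
= 8.1387 m


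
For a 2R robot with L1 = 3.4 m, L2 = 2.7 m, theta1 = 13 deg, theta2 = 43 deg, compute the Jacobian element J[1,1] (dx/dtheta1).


J[1,1] = -L1*sin(t1) - L2*sin(t1+t2)
= -3.4*sin(13) - 2.7*sin(56)
= -3.0032


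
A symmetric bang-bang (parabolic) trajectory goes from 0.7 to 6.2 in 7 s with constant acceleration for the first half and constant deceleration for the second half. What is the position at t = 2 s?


Symmetric rest-to-rest: each phase covers (pf-p0)/2 in time T/2. 0.5*a*(T/2)^2 = (pf-p0)/2 => a = 4*(pf-p0)/T^2
a = 4*(6.2-0.7)/7^2 = 0.449
t = 2 is in the acceleration phase (t <= T/2).
p = p0 + 0.5*a*t^2 = 0.7 + 0.5*0.449*2^2
= 1.598


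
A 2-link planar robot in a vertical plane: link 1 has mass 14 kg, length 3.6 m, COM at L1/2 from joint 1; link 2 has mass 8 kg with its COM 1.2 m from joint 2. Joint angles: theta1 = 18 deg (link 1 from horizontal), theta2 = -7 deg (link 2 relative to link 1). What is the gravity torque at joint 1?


Horizontal distance from joint 1 to link-1 COM:
  x_c1 = (L1/2)*cos(t1) = 1.8 * 0.9511 = 1.7119 m
Horizontal distance from joint 1 to link-2 COM:
  x_c2 = L1*cos(t1) + Lc2*cos(t1+t2)
       = 3.6*0.9511 + 1.2*0.9816 = 4.6018 m
tau1 = m1*g*x_c1 + m2*g*x_c2
     = 14*9.81*1.7119 + 8*9.81*4.6018
     = 235.1126 + 361.1458
     = 596.2584 Nm


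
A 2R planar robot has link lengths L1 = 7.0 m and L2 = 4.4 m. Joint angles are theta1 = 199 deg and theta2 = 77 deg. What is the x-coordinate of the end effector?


Convert angles to radians: theta1 = 3.4732, theta2 = 1.3439
x = L1*cos(theta1) + L2*cos(theta1+theta2)
x = -6.6186 + 0.4599
x = -6.1587


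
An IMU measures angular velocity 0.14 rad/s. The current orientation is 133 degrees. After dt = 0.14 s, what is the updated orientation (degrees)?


delta_theta = w * dt = 0.14 * 0.14 = 0.0196 rad
= 1.123 deg
theta_new = 133 + 1.123 = 134.123 deg


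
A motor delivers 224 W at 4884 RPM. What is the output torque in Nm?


omega = 4884 * 2*pi/60 = 511.4513 rad/s
tau = P / omega = 224 / 511.4513
= 0.438 Nm


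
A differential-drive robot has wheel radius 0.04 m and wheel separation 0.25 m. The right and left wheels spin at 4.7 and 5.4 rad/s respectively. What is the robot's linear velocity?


vR = r*wR = 0.04*4.7 = 0.188 m/s
vL = r*wL = 0.04*5.4 = 0.216 m/s
v = (vR+vL)/2 = 0.202 m/s
omega = (vR-vL)/L = -0.112 rad/s
linear velocity = 0.202 m/s


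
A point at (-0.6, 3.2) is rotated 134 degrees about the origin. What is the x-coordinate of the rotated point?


x' = x*cos(theta) - y*sin(theta)
cos(134 deg) = -0.6947, sin(134 deg) = 0.7193
x' = -0.6 * -0.6947 - 3.2 * 0.7193
= 0.4168 - 2.3019
= -1.8851


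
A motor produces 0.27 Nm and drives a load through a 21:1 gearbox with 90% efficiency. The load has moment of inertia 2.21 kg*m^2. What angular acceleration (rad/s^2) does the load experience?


tau_out = tau_motor * N * eta
= 0.27 * 21 * 0.9 = 5.103 Nm
alpha = tau_out / I = 5.103 / 2.21
= 2.309 rad/s^2


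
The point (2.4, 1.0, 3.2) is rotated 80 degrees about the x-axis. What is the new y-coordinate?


Rotation about x-axis: y' = y*cos(theta) - z*sin(theta)
= 1.0 * 0.1736 - 3.2 * 0.9848
= -2.9777


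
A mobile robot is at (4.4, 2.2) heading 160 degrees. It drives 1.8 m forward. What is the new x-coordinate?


x_new = x0 + d*cos(theta)
= 4.4 + 1.8*cos(160)
= 4.4 + -1.6914
= 2.7086


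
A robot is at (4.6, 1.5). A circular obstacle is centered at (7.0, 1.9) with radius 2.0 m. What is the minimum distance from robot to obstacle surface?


center_dist = sqrt((4.6-7.0)^2 + (1.5-1.9)^2)
= sqrt(5.76 + 0.16)
= 2.4331
min_dist = center_dist - radius = 2.4331 - 2.0 = 0.4331 m


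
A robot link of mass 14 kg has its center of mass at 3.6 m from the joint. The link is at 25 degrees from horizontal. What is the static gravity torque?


tau = m*g*L*cos(angle)
= 14 * 9.81 * 3.6 * cos(25 deg)
= 14 * 9.81 * 3.6 * 0.9063
= 448.1003 Nm


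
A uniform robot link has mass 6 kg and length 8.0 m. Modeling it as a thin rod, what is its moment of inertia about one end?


I = (1/3) * m * L^2
= (1/3) * 6 * 8.0^2
= 0.333333 * 6 * 64.0
= 128.0 kg*m^2


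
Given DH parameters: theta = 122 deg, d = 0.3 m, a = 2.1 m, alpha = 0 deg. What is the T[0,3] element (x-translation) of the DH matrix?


T[0,3] = a * cos(theta)
= 2.1 * cos(122 deg)
= 2.1 * -0.5299
= -1.1128


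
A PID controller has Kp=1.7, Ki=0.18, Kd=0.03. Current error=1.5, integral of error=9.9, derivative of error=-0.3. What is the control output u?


u = Kp*e + Ki*int(e) + Kd*de/dt
= 1.7*1.5 + 0.18*9.9 + 0.03*(-0.3)
= 2.55 + 1.782 + -0.009
= 4.323


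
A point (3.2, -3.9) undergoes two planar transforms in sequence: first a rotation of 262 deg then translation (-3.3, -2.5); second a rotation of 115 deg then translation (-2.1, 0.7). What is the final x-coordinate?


After transform 1:
x1 = cos(262)*3.2 - sin(262)*-3.9 + -3.3 = -7.6074
y1 = sin(262)*3.2 + cos(262)*-3.9 + -2.5 = -5.1261
After transform 2:
x2 = cos(115)*-7.6074 - sin(115)*-5.1261 + -2.1
= 5.7608


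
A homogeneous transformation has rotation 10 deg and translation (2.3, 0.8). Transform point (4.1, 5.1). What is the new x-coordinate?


x' = cos(theta)*px - sin(theta)*py + tx
= 0.9848*4.1 - 0.1736*5.1 + 2.3
= 5.4521


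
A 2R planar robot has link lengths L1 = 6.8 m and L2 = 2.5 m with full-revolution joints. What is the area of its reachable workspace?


r_max = L1 + L2 = 9.3 m
r_min = |L1 - L2| = 4.3 m
Area = pi*(r_max^2 - r_min^2)
= pi*(86.49 - 18.49)
= pi * 68.0
= 213.6283 m^2


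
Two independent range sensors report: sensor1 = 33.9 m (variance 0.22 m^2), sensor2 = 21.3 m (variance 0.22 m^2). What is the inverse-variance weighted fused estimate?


w1 = (1/var1) / (1/var1 + 1/var2)
   = 4.5455 / (4.5455 + 4.5455) = 0.5
w2 = 1 - w1 = 0.5
fused = w1*s1 + w2*s2 = 16.95 + 10.65
= 27.6 m


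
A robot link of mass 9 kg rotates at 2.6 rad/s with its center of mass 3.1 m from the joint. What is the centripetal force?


F = m * omega^2 * r
= 9 * 2.6^2 * 3.1
= 9 * 6.76 * 3.1
= 188.604 N


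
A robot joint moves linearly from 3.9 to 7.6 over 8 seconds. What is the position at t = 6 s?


s = t/T = 6/8 = 0.75
p(t) = p0 + (pf-p0)*s
= 3.9 + (7.6 - 3.9) * 0.75
= 6.675


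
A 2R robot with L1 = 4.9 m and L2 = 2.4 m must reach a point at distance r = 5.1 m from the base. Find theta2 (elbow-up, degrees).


cos(theta2) = (r^2 - L1^2 - L2^2) / (2*L1*L2)
cos(theta2) = (26.01 - 24.01 - 5.76) / 23.52
cos(theta2) = -0.159864
theta2 = 99.199 degrees


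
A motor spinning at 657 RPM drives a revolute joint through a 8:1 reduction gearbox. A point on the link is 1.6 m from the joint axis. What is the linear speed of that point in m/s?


omega_motor = 657 * 2*pi/60 = 68.8009 rad/s
omega_joint = omega_motor / 8 = 8.6001 rad/s
v = omega_joint * r = 8.6001 * 1.6
= 13.7602 m/s


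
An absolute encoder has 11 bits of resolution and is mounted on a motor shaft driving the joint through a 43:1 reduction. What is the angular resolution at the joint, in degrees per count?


counts = 2^11 = 2048
effective counts at joint = 2048 * 43 = 88064
resolution = 360 / 88064
= 0.0041 deg/count


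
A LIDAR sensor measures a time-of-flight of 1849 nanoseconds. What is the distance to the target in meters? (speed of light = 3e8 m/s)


tof = 1849 ns = 1.849e-06 s
dist = c * tof / 2
= 3e8 * 1.849e-06 / 2
= 277.35 m


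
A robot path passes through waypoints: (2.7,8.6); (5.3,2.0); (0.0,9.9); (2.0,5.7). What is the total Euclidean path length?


Segment lengths:
  seg1 = sqrt((2.6)^2 + (-6.6)^2) = 7.0937
  seg2 = sqrt((-5.3)^2 + (7.9)^2) = 9.5131
  seg3 = sqrt((2.0)^2 + (-4.2)^2) = 4.6519
Total = 21.2587


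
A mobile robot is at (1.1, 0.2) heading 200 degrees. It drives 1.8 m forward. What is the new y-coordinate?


y_new = y0 + d*sin(theta)
= 0.2 + 1.8*sin(200)
= 0.2 + -0.6156
= -0.4156


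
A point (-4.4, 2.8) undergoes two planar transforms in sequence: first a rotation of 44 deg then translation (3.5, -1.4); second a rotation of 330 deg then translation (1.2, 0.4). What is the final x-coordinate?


After transform 1:
x1 = cos(44)*-4.4 - sin(44)*2.8 + 3.5 = -1.6101
y1 = sin(44)*-4.4 + cos(44)*2.8 + -1.4 = -2.4423
After transform 2:
x2 = cos(330)*-1.6101 - sin(330)*-2.4423 + 1.2
= -1.4156


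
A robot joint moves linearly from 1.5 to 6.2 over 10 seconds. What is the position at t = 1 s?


s = t/T = 1/10 = 0.1
p(t) = p0 + (pf-p0)*s
= 1.5 + (6.2 - 1.5) * 0.1
= 1.97


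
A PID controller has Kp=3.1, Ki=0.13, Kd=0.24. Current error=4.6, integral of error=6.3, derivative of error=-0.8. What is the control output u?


u = Kp*e + Ki*int(e) + Kd*de/dt
= 3.1*4.6 + 0.13*6.3 + 0.24*(-0.8)
= 14.26 + 0.819 + -0.192
= 14.887


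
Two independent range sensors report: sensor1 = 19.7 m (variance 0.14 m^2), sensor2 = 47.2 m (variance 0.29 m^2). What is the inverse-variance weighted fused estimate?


w1 = (1/var1) / (1/var1 + 1/var2)
   = 7.1429 / (7.1429 + 3.4483) = 0.6744
w2 = 1 - w1 = 0.3256
fused = w1*s1 + w2*s2 = 13.286 + 15.3674
= 28.6535 m


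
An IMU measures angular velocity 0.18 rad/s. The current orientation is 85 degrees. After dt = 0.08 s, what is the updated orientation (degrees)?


delta_theta = w * dt = 0.18 * 0.08 = 0.0144 rad
= 0.8251 deg
theta_new = 85 + 0.8251 = 85.8251 deg


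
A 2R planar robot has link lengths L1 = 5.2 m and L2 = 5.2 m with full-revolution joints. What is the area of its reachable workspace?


r_max = L1 + L2 = 10.4 m
r_min = |L1 - L2| = 0.0 m
Area = pi*(r_max^2 - r_min^2)
= pi*(108.16 - 0.0)
= pi * 108.16
= 339.7947 m^2


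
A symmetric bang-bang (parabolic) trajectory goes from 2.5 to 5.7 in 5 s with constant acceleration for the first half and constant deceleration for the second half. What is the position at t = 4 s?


Symmetric rest-to-rest: each phase covers (pf-p0)/2 in time T/2. 0.5*a*(T/2)^2 = (pf-p0)/2 => a = 4*(pf-p0)/T^2
a = 4*(5.7-2.5)/5^2 = 0.512
t = 4 is in the deceleration phase (t > T/2).
p = pf - 0.5*a*(T-t)^2 = 5.7 - 0.5*0.512*1^2
= 5.444


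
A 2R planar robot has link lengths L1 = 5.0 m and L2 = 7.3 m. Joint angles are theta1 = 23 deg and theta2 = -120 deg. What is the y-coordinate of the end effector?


Convert angles to radians: theta1 = 0.4014, theta2 = -2.0944
y = L1*sin(theta1) + L2*sin(theta1+theta2)
y = 1.9537 + -7.2456
y = -5.2919


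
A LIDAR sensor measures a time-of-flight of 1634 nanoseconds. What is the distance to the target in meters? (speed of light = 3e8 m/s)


tof = 1634 ns = 1.634e-06 s
dist = c * tof / 2
= 3e8 * 1.634e-06 / 2
= 245.1 m


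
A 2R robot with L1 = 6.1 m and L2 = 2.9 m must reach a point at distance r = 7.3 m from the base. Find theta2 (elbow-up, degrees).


cos(theta2) = (r^2 - L1^2 - L2^2) / (2*L1*L2)
cos(theta2) = (53.29 - 37.21 - 8.41) / 35.38
cos(theta2) = 0.216789
theta2 = 77.4795 degrees


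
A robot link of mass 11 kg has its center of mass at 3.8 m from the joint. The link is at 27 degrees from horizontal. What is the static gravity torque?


tau = m*g*L*cos(angle)
= 11 * 9.81 * 3.8 * cos(27 deg)
= 11 * 9.81 * 3.8 * 0.891
= 365.3644 Nm


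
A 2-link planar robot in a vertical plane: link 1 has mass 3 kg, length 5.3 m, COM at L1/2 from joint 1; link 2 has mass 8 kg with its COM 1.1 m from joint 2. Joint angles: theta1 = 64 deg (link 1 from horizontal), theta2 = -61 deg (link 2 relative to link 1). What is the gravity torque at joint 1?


Horizontal distance from joint 1 to link-1 COM:
  x_c1 = (L1/2)*cos(t1) = 2.65 * 0.4384 = 1.1617 m
Horizontal distance from joint 1 to link-2 COM:
  x_c2 = L1*cos(t1) + Lc2*cos(t1+t2)
       = 5.3*0.4384 + 1.1*0.9986 = 3.4219 m
tau1 = m1*g*x_c1 + m2*g*x_c2
     = 3*9.81*1.1617 + 8*9.81*3.4219
     = 34.1883 + 268.5475
     = 302.7359 Nm


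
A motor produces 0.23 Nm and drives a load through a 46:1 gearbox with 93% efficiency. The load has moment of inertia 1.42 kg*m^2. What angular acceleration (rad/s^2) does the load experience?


tau_out = tau_motor * N * eta
= 0.23 * 46 * 0.93 = 9.8394 Nm
alpha = tau_out / I = 9.8394 / 1.42
= 6.9292 rad/s^2


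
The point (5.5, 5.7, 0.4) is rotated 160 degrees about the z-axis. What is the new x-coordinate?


Rotation about z-axis: x' = x*cos(theta) - y*sin(theta)
= 5.5 * -0.9397 - 5.7 * 0.342
= -7.1178


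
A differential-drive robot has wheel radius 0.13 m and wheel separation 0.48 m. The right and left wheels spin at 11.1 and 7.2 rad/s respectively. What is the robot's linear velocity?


vR = r*wR = 0.13*11.1 = 1.443 m/s
vL = r*wL = 0.13*7.2 = 0.936 m/s
v = (vR+vL)/2 = 1.1895 m/s
omega = (vR-vL)/L = 1.0563 rad/s
linear velocity = 1.1895 m/s


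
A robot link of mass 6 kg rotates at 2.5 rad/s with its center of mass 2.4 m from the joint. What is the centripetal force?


F = m * omega^2 * r
= 6 * 2.5^2 * 2.4
= 6 * 6.25 * 2.4
= 90.0 N


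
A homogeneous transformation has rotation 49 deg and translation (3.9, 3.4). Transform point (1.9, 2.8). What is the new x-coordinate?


x' = cos(theta)*px - sin(theta)*py + tx
= 0.6561*1.9 - 0.7547*2.8 + 3.9
= 3.0333


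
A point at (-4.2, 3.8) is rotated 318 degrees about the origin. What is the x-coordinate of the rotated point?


x' = x*cos(theta) - y*sin(theta)
cos(318 deg) = 0.7431, sin(318 deg) = -0.6691
x' = -4.2 * 0.7431 - 3.8 * -0.6691
= -3.1212 - -2.5427
= -0.5785


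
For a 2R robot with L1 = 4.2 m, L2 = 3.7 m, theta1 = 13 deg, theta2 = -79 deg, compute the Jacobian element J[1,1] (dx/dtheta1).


J[1,1] = -L1*sin(t1) - L2*sin(t1+t2)
= -4.2*sin(13) - 3.7*sin(-66)
= 2.4353


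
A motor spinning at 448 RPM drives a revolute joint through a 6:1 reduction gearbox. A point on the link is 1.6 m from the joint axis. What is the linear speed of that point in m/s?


omega_motor = 448 * 2*pi/60 = 46.9145 rad/s
omega_joint = omega_motor / 6 = 7.8191 rad/s
v = omega_joint * r = 7.8191 * 1.6
= 12.5105 m/s


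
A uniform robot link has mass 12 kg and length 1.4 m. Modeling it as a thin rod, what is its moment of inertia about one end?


I = (1/3) * m * L^2
= (1/3) * 12 * 1.4^2
= 0.333333 * 12 * 1.96
= 7.84 kg*m^2


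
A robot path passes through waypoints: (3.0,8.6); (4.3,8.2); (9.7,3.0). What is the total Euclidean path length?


Segment lengths:
  seg1 = sqrt((1.3)^2 + (-0.4)^2) = 1.3601
  seg2 = sqrt((5.4)^2 + (-5.2)^2) = 7.4967
Total = 8.8568


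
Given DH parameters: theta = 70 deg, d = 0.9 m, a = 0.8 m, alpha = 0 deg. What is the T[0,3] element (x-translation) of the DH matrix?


T[0,3] = a * cos(theta)
= 0.8 * cos(70 deg)
= 0.8 * 0.342
= 0.2736
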